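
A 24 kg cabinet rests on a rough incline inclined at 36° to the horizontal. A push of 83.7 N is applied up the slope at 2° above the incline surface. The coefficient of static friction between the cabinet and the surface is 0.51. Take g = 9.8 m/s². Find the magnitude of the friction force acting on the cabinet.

Axes along / perpendicular to the incline. W sin 36° = 138.2 N down-slope; W cos 36° = 190.3 N into the surface.
Perpendicular: N = W cos 36° − P sin 2° = 190.3 − 2.921 = 187.4 N.
Along incline: P cos 2° + f = W sin 36° (friction acts up-slope) → f = 138.2 − 83.65 = 54.6 N.
|f| = 54.6 N ≤ μN = 95.55 N, so the cabinet is indeed static.

f ≈ 54.6 N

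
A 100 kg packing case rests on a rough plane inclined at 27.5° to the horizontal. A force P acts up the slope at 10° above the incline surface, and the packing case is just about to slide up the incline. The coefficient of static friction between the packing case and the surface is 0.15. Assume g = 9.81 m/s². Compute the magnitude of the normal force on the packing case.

On the verge of sliding up the incline, friction equals μN and acts down the slope.
Perpendicular: N + P sin 10° = W cos 27.5° = 870.2 N.
Along incline: P cos 10° = W sin 27.5° + μN  with W sin 27.5° = 453 N.
Solving the pair for P and N: P = 577.2 N, N = 769.9 N (and f = μN = 115.5 N).

N ≈ 770 N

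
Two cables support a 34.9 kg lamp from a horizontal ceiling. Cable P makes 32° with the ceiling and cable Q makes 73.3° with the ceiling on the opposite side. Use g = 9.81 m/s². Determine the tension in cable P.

Weight W = 34.9 × 9.81 = 342.4 N acts straight down.
Horizontal: T_P cos 32° = T_Q cos 73.3°  →  T_Q = 2.951 T_P.
Vertical: T_P sin 32° + T_Q sin 73.3° = 342.4.
Substituting the horizontal relation into the vertical equation gives 3.357 T_P = 342.4, so T_P = 102 N.

T_P ≈ 102 N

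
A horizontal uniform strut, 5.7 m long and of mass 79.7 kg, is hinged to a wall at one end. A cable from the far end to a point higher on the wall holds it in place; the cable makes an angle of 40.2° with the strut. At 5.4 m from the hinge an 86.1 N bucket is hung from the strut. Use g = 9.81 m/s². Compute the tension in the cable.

T ≈ 732 N

Take torques about the hinge: T sin 40.2° · 5.7 = 79.7×9.81×2.85 + 86.1×5.4 = 2693.2 N·m.
So T = 2693.2 / (0.6455 × 5.7) = 732.03 N.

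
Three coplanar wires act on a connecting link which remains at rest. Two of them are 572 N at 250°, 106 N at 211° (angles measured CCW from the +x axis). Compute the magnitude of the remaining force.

Sum the known components: ΣF_x = -286.5 N, ΣF_y = -592.1 N.
For equilibrium the remaining force must supply (−ΣF_x, −ΣF_y) = (286.5, 592.1) N.
Magnitude = √((286.5)² + (592.1)²) = 657.8 N; direction = atan2(592.1, 286.5) = 64.2°.

F ≈ 658 N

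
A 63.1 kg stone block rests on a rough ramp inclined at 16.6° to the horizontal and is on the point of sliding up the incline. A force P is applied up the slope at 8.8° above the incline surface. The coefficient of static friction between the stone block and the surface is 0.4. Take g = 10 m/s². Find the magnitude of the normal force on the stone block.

N ≈ 543 N

On the verge of sliding up the incline, friction equals μN and acts down the slope.
Perpendicular: N + P sin 8.8° = W cos 16.6° = 604.7 N.
Along incline: P cos 8.8° = W sin 16.6° + μN  with W sin 16.6° = 180.3 N.
Solving the pair for P and N: P = 402.3 N, N = 543.2 N (and f = μN = 217.3 N).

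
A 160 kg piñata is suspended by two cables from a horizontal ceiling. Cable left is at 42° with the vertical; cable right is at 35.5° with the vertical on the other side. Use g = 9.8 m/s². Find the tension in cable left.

Angles from the horizontal: cable left is 90° − 42° = 48°, cable right is 90° − 35.5° = 54.5°.
Weight W = 160 × 9.8 = 1568 N acts straight down.
Horizontal: T_left cos 48° = T_right cos 54.5°  →  T_right = 1.152 T_left.
Vertical: T_left sin 48° + T_right sin 54.5° = 1568.
Substituting the horizontal relation into the vertical equation gives 1.681 T_left = 1568, so T_left = 932.6 N.

T_left ≈ 933 N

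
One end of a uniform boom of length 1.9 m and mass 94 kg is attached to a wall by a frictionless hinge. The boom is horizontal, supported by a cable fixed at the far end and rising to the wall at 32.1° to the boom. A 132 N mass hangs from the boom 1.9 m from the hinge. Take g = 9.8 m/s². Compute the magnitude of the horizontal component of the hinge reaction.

H_x ≈ 945 N

Take torques about the hinge: T sin 32.1° · 1.9 = 94×9.8×0.95 + 132×1.9 = 1125.9 N·m.
So T = 1125.9 / (0.5314 × 1.9) = 1115.2 N.
ΣF_x = 0: H_x = T cos 32.1° = 944.69 N.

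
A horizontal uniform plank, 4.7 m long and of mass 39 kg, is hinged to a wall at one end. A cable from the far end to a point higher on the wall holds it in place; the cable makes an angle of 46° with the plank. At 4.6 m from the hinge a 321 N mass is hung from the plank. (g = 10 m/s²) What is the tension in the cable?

T ≈ 708 N

Take torques about the hinge: T sin 46° · 4.7 = 39×10×2.35 + 321×4.6 = 2393.1 N·m.
So T = 2393.1 / (0.7193 × 4.7) = 707.83 N.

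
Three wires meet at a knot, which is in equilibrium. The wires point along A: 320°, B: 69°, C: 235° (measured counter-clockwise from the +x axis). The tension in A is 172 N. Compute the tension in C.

Resolve: ΣF_x = 172 cos 320° + T_B cos 69° + T_C cos 235° = 0.
        ΣF_y = 172 sin 320° + T_B sin 69° + T_C sin 235° = 0.
The known terms sum to (131.8, -110.6) N, so 0.3584 T_B − 0.5736 T_C = -131.8 and 0.9336 T_B − 0.8192 T_C = 110.6.
Solving simultaneously: T_B = 708.3 N, T_C = 672.2 N.

T_C ≈ 672 N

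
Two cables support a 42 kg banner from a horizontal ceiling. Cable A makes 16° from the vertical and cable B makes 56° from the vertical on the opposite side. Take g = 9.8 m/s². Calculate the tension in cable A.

Angles from the horizontal: cable A is 90° − 16° = 74°, cable B is 90° − 56° = 34°.
Weight W = 42 × 9.8 = 411.6 N acts straight down.
Horizontal: T_A cos 74° = T_B cos 34°  →  T_B = 0.3325 T_A.
Vertical: T_A sin 74° + T_B sin 34° = 411.6.
Substituting the horizontal relation into the vertical equation gives 1.147 T_A = 411.6, so T_A = 358.8 N.

T_A ≈ 359 N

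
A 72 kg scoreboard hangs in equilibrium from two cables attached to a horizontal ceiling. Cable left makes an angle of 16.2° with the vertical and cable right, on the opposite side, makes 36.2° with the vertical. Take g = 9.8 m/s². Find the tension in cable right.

T_right ≈ 248 N

Angles from the horizontal: cable left is 90° − 16.2° = 73.8°, cable right is 90° − 36.2° = 53.8°.
Weight W = 72 × 9.8 = 705.6 N acts straight down.
Horizontal: T_left cos 73.8° = T_right cos 53.8°  →  T_left = 2.117 T_right.
Vertical: T_left sin 73.8° + T_right sin 53.8° = 705.6.
Substituting the horizontal relation into the vertical equation gives 2.84 T_right = 705.6, so T_right = 248.5 N.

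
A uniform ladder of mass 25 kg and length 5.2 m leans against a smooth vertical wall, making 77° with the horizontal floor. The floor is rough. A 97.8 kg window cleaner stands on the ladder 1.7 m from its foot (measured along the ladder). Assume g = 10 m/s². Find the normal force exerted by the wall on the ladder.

N_wall ≈ 103 N

Torques about the foot: N_wall · 5.2 sin 77° = 25×10×2.6 cos 77° + 97.8×10×1.7 cos 77° → N_wall = 102.67 N.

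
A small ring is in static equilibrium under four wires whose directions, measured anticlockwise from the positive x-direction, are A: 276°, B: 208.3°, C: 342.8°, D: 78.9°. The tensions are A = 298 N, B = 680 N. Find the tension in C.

T_C ≈ 440 N

Resolve: ΣF_x = 298 cos 276° + 680 cos 208.3° + T_C cos 342.8° + T_D cos 78.9° = 0.
        ΣF_y = 298 sin 276° + 680 sin 208.3° + T_C sin 342.8° + T_D sin 78.9° = 0.
The known terms sum to (-567.6, -618.7) N, so 0.9553 T_C + 0.1925 T_D = 567.6 and -0.2957 T_C + 0.9813 T_D = 618.7.
Solving simultaneously: T_C = 440.3 N, T_D = 763.2 N.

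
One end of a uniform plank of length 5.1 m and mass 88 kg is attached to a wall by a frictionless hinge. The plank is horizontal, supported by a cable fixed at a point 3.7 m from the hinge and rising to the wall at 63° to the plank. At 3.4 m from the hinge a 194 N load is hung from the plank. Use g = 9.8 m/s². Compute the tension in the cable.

Take torques about the hinge: T sin 63° · 3.7 = 88×9.8×2.55 + 194×3.4 = 2858.7 N·m.
So T = 2858.7 / (0.8910 × 3.7) = 867.14 N.

T ≈ 867 N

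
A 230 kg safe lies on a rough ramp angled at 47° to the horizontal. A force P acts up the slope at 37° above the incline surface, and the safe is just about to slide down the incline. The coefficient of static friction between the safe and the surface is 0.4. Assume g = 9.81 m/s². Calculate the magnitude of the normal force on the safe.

N ≈ 423 N

On the verge of sliding down the incline, friction equals μN and acts up the slope.
Perpendicular: N + P sin 37° = W cos 47° = 1539 N.
Along incline: P cos 37° + μN = W sin 47° with W sin 47° = 1650 N.
Solving the pair for P and N: P = 1854 N, N = 422.7 N (and f = μN = 169.1 N).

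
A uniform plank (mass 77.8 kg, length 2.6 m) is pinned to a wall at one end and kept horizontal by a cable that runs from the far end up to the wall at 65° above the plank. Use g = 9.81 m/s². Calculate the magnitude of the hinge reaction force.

|H| ≈ 421 N

Take torques about the hinge: T sin 65° · 2.6 = 77.8×9.81×1.3 = 992.18 N·m.
So T = 992.18 / (0.9063 × 2.6) = 421.06 N.
ΣF_x = 0: H_x = T cos 65° = 177.95 N.
ΣF_y = 0: H_y = (77.8×9.81) − T sin 65° = 763.22 − 381.61 = 381.61 N.
|H| = √(H_x² + H_y²) = √((177.95)² + (381.61)²) = 421.06 N.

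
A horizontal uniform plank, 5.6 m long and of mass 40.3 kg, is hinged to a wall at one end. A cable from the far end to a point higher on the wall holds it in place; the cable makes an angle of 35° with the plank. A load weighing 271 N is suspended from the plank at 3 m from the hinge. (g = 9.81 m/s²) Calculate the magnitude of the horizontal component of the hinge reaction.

H_x ≈ 490 N

Take torques about the hinge: T sin 35° · 5.6 = 40.3×9.81×2.8 + 271×3 = 1920 N·m.
So T = 1920 / (0.5736 × 5.6) = 597.74 N.
ΣF_x = 0: H_x = T cos 35° = 489.64 N.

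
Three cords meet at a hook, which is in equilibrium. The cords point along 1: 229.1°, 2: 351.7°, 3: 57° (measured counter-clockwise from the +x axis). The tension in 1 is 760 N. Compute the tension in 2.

Resolve: ΣF_x = 760 cos 229.1° + T_2 cos 351.7° + T_3 cos 57° = 0.
        ΣF_y = 760 sin 229.1° + T_2 sin 351.7° + T_3 sin 57° = 0.
The known terms sum to (-497.6, -574.4) N, so 0.9895 T_2 + 0.5446 T_3 = 497.6 and -0.1444 T_2 + 0.8387 T_3 = 574.4.
Solving simultaneously: T_2 = 115 N, T_3 = 704.7 N.

T_2 ≈ 115 N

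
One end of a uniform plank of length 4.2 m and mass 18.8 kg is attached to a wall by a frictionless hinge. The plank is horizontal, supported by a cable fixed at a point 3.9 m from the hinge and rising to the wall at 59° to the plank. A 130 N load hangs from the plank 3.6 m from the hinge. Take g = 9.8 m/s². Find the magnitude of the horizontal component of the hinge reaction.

Take torques about the hinge: T sin 59° · 3.9 = 18.8×9.8×2.1 + 130×3.6 = 854.9 N·m.
So T = 854.9 / (0.8572 × 3.9) = 255.73 N.
ΣF_x = 0: H_x = T cos 59° = 131.71 N.

H_x ≈ 132 N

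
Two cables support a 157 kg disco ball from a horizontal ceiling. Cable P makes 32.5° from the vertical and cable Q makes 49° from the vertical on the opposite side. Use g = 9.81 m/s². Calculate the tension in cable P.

Angles from the horizontal: cable P is 90° − 32.5° = 57.5°, cable Q is 90° − 49° = 41°.
Weight W = 157 × 9.81 = 1540 N acts straight down.
Horizontal: T_P cos 57.5° = T_Q cos 41°  →  T_Q = 0.7119 T_P.
Vertical: T_P sin 57.5° + T_Q sin 41° = 1540.
Substituting the horizontal relation into the vertical equation gives 1.31 T_P = 1540, so T_P = 1175 N.

T_P ≈ 1180 N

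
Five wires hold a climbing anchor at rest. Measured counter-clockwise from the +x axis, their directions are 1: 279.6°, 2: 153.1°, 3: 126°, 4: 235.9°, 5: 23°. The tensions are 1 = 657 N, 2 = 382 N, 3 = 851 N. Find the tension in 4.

Resolve: ΣF_x = 657 cos 279.6° + 382 cos 153.1° + 851 cos 126° + T_4 cos 235.9° + T_5 cos 23° = 0.
        ΣF_y = 657 sin 279.6° + 382 sin 153.1° + 851 sin 126° + T_4 sin 235.9° + T_5 sin 23° = 0.
The known terms sum to (-731.3, 213.5) N, so -0.5606 T_4 + 0.9205 T_5 = 731.3 and -0.8281 T_4 + 0.3907 T_5 = -213.5.
Solving simultaneously: T_4 = 887.9 N, T_5 = 1335 N.

T_4 ≈ 888 N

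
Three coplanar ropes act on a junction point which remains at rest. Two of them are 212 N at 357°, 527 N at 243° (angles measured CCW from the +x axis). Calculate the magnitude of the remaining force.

Sum the known components: ΣF_x = -27.54 N, ΣF_y = -480.7 N.
For equilibrium the remaining force must supply (−ΣF_x, −ΣF_y) = (27.54, 480.7) N.
Magnitude = √((27.54)² + (480.7)²) = 481.4 N; direction = atan2(480.7, 27.54) = 86.7°.

F ≈ 481 N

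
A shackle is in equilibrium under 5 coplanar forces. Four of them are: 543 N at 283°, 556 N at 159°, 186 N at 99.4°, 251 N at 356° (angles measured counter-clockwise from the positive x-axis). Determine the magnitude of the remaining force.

Sum the known components: ΣF_x = -176.9 N, ΣF_y = -163.8 N.
For equilibrium the remaining force must supply (−ΣF_x, −ΣF_y) = (176.9, 163.8) N.
Magnitude = √((176.9)² + (163.8)²) = 241.1 N; direction = atan2(163.8, 176.9) = 42.8°.

F ≈ 241 N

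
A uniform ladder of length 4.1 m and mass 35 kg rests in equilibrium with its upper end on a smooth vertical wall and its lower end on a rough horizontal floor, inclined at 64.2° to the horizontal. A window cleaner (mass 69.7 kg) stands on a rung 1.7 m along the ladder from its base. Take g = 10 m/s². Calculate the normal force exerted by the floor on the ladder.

N_floor ≈ 1050 N

ΣF_y = 0: N_floor = 35×10 + 69.7×10 = 1047 N.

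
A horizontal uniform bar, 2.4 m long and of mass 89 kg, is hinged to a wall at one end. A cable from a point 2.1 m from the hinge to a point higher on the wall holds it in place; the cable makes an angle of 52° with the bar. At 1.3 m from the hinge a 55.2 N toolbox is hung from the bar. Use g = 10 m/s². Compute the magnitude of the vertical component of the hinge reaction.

|H_y| ≈ 402 N

Take torques about the hinge: T sin 52° · 2.1 = 89×10×1.2 + 55.2×1.3 = 1139.8 N·m.
So T = 1139.8 / (0.7880 × 2.1) = 688.75 N.
ΣF_y = 0: H_y = (89×10 + 55.2) − T sin 52° = 945.2 − 542.74 = 402.46 N.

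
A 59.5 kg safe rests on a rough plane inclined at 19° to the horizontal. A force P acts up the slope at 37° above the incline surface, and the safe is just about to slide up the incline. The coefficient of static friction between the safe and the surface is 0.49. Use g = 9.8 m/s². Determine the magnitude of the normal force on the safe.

N ≈ 298 N

On the verge of sliding up the incline, friction equals μN and acts down the slope.
Perpendicular: N + P sin 37° = W cos 19° = 551.3 N.
Along incline: P cos 37° = W sin 19° + μN  with W sin 19° = 189.8 N.
Solving the pair for P and N: P = 420.7 N, N = 298.2 N (and f = μN = 146.1 N).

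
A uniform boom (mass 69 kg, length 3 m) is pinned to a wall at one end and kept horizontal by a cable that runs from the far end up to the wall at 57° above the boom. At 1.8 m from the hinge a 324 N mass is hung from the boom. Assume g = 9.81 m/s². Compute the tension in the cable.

Take torques about the hinge: T sin 57° · 3 = 69×9.81×1.5 + 324×1.8 = 1598.5 N·m.
So T = 1598.5 / (0.8387 × 3) = 635.34 N.

T ≈ 635 N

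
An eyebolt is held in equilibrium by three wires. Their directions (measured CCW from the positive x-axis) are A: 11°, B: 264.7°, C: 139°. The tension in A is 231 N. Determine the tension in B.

T_B ≈ 224 N

Resolve: ΣF_x = 231 cos 11° + T_B cos 264.7° + T_C cos 139° = 0.
        ΣF_y = 231 sin 11° + T_B sin 264.7° + T_C sin 139° = 0.
The known terms sum to (226.8, 44.08) N, so -0.0924 T_B − 0.7547 T_C = -226.8 and -0.9957 T_B + 0.6561 T_C = -44.08.
Solving simultaneously: T_B = 224.2 N, T_C = 273 N.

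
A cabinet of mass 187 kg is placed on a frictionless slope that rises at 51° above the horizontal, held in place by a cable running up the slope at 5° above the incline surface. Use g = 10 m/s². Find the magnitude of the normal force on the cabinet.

N ≈ 1050 N

Take axes along and perpendicular to the incline. Weight components: W sin 51° = 1453 N down-slope, W cos 51° = 1177 N into the surface.
Along incline: T cos 5° = W sin 51° → T = 1459 N.
Perpendicular: N = W cos 51° − T sin 5° = 1050 N.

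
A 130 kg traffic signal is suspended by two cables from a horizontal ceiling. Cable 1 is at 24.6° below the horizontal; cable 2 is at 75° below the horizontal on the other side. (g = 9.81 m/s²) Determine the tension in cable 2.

T_2 ≈ 1180 N

Weight W = 130 × 9.81 = 1275 N acts straight down.
Horizontal: T_1 cos 24.6° = T_2 cos 75°  →  T_1 = 0.2847 T_2.
Vertical: T_1 sin 24.6° + T_2 sin 75° = 1275.
Substituting the horizontal relation into the vertical equation gives 1.084 T_2 = 1275, so T_2 = 1176 N.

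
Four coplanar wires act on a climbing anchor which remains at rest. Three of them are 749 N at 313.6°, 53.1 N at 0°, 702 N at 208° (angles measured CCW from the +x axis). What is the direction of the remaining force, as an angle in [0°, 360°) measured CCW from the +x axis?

Sum the known components: ΣF_x = -50.2 N, ΣF_y = -872 N.
For equilibrium the remaining force must supply (−ΣF_x, −ΣF_y) = (50.2, 872) N.
Magnitude = √((50.2)² + (872)²) = 873.4 N; direction = atan2(872, 50.2) = 86.7°.

θ ≈ 86.7°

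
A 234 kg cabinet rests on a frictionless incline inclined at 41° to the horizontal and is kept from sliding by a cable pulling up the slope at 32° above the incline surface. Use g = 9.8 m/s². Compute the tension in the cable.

T ≈ 1770 N

Take axes along and perpendicular to the incline. Weight components: W sin 41° = 1504 N down-slope, W cos 41° = 1731 N into the surface.
Along incline: T cos 32° = W sin 41° → T = 1774 N.
Perpendicular: N = W cos 41° − T sin 32° = 790.6 N.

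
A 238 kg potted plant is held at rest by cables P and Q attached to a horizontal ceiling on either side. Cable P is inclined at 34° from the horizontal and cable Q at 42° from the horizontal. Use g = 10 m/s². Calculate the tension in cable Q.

Weight W = 238 × 10 = 2380 N acts straight down.
Horizontal: T_P cos 34° = T_Q cos 42°  →  T_P = 0.8964 T_Q.
Vertical: T_P sin 34° + T_Q sin 42° = 2380.
Substituting the horizontal relation into the vertical equation gives 1.17 T_Q = 2380, so T_Q = 2034 N.

T_Q ≈ 2030 N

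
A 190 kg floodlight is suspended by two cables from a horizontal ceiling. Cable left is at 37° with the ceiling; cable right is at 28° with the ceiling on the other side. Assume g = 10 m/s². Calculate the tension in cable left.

T_left ≈ 1850 N

Weight W = 190 × 10 = 1900 N acts straight down.
Horizontal: T_left cos 37° = T_right cos 28°  →  T_right = 0.9045 T_left.
Vertical: T_left sin 37° + T_right sin 28° = 1900.
Substituting the horizontal relation into the vertical equation gives 1.026 T_left = 1900, so T_left = 1851 N.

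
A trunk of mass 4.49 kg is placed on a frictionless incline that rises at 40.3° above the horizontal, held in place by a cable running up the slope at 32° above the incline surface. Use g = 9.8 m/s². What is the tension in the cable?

Take axes along and perpendicular to the incline. Weight components: W sin 40.3° = 28.46 N down-slope, W cos 40.3° = 33.56 N into the surface.
Along incline: T cos 32° = W sin 40.3° → T = 33.56 N.
Perpendicular: N = W cos 40.3° − T sin 32° = 15.78 N.

T ≈ 33.6 N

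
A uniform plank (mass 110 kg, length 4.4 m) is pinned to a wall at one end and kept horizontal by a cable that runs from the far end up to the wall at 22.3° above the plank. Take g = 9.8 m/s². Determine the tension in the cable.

T ≈ 1420 N

Take torques about the hinge: T sin 22.3° · 4.4 = 110×9.8×2.2 = 2371.6 N·m.
So T = 2371.6 / (0.3795 × 4.4) = 1420.5 N.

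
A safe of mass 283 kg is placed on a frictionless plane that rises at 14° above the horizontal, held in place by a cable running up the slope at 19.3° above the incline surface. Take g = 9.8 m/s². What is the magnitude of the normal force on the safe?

Take axes along and perpendicular to the incline. Weight components: W sin 14° = 670.9 N down-slope, W cos 14° = 2691 N into the surface.
Along incline: T cos 19.3° = W sin 14° → T = 710.9 N.
Perpendicular: N = W cos 14° − T sin 19.3° = 2456 N.

N ≈ 2460 N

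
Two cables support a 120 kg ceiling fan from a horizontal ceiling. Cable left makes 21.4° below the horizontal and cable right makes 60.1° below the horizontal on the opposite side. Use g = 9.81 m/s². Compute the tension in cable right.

Weight W = 120 × 9.81 = 1177 N acts straight down.
Horizontal: T_left cos 21.4° = T_right cos 60.1°  →  T_left = 0.5354 T_right.
Vertical: T_left sin 21.4° + T_right sin 60.1° = 1177.
Substituting the horizontal relation into the vertical equation gives 1.062 T_right = 1177, so T_right = 1108 N.

T_right ≈ 1110 N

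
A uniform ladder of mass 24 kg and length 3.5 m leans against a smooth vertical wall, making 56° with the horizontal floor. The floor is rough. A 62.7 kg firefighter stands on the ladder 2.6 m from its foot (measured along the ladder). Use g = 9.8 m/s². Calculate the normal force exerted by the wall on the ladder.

N_wall ≈ 387 N

Torques about the foot: N_wall · 3.5 sin 56° = 24×9.8×1.75 cos 56° + 62.7×9.8×2.6 cos 56° → N_wall = 387.21 N.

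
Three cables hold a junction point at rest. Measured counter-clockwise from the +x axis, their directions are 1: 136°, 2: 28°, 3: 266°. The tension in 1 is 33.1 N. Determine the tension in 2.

Resolve: ΣF_x = 33.1 cos 136° + T_2 cos 28° + T_3 cos 266° = 0.
        ΣF_y = 33.1 sin 136° + T_2 sin 28° + T_3 sin 266° = 0.
The known terms sum to (-23.81, 22.99) N, so 0.8829 T_2 − 0.0698 T_3 = 23.81 and 0.4695 T_2 − 0.9976 T_3 = -22.99.
Solving simultaneously: T_2 = 29.90 N, T_3 = 37.12 N.

T_2 ≈ 29.9 N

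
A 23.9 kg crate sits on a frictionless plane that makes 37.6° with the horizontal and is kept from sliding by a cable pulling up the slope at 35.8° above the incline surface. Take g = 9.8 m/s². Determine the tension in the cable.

T ≈ 176 N

Take axes along and perpendicular to the incline. Weight components: W sin 37.6° = 142.9 N down-slope, W cos 37.6° = 185.6 N into the surface.
Along incline: T cos 35.8° = W sin 37.6° → T = 176.2 N.
Perpendicular: N = W cos 37.6° − T sin 35.8° = 82.5 N.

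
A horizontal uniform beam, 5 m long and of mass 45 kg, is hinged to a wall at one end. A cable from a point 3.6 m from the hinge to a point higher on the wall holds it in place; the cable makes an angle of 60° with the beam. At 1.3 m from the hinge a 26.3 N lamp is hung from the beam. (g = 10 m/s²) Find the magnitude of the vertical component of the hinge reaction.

Take torques about the hinge: T sin 60° · 3.6 = 45×10×2.5 + 26.3×1.3 = 1159.2 N·m.
So T = 1159.2 / (0.8660 × 3.6) = 371.81 N.
ΣF_y = 0: H_y = (45×10 + 26.3) − T sin 60° = 476.3 − 322 = 154.3 N.

|H_y| ≈ 154 N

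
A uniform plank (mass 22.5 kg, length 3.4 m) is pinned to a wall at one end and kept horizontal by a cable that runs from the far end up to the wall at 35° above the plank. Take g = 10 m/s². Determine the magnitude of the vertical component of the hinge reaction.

|H_y| ≈ 112 N

Take torques about the hinge: T sin 35° · 3.4 = 22.5×10×1.7 = 382.5 N·m.
So T = 382.5 / (0.5736 × 3.4) = 196.14 N.
ΣF_y = 0: H_y = (22.5×10) − T sin 35° = 225 − 112.5 = 112.5 N.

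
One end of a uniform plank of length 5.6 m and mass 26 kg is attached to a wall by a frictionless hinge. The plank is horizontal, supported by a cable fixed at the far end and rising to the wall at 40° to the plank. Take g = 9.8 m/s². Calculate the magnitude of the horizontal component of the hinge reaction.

H_x ≈ 152 N

Take torques about the hinge: T sin 40° · 5.6 = 26×9.8×2.8 = 713.44 N·m.
So T = 713.44 / (0.6428 × 5.6) = 198.2 N.
ΣF_x = 0: H_x = T cos 40° = 151.83 N.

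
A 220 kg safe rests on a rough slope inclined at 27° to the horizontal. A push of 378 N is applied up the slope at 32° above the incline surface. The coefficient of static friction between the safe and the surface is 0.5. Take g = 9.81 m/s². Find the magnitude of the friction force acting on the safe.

Axes along / perpendicular to the incline. W sin 27° = 979.8 N down-slope; W cos 27° = 1923 N into the surface.
Perpendicular: N = W cos 27° − P sin 32° = 1923 − 200.3 = 1723 N.
Along incline: P cos 32° + f = W sin 27° (friction acts up-slope) → f = 979.8 − 320.6 = 659.2 N.
|f| = 659.2 N ≤ μN = 861.3 N, so the safe is indeed static.

f ≈ 659 N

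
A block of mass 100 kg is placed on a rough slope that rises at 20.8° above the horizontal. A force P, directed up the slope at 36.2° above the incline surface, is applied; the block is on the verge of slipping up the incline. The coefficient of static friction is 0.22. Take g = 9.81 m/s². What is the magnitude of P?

On the verge of sliding up the incline, friction equals μN and acts down the slope.
Perpendicular: N + P sin 36.2° = W cos 20.8° = 917.1 N.
Along incline: P cos 36.2° = W sin 20.8° + μN  with W sin 20.8° = 348.4 N.
Solving the pair for P and N: P = 587.2 N, N = 570.3 N (and f = μN = 125.5 N).

P ≈ 587 N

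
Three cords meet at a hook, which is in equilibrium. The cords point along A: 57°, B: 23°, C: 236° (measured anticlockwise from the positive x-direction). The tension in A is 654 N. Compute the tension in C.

T_C ≈ 671 N

Resolve: ΣF_x = 654 cos 57° + T_B cos 23° + T_C cos 236° = 0.
        ΣF_y = 654 sin 57° + T_B sin 23° + T_C sin 236° = 0.
The known terms sum to (356.2, 548.5) N, so 0.9205 T_B − 0.5592 T_C = -356.2 and 0.3907 T_B − 0.8290 T_C = -548.5.
Solving simultaneously: T_B = 20.96 N, T_C = 671.5 N.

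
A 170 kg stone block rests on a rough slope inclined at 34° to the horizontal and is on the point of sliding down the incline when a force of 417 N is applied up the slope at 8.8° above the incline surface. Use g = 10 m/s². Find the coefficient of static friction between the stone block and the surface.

μ ≈ 0.400

On the verge of sliding down the incline, friction is at its maximum μN and acts up the slope.
Perpendicular to incline: N = W cos 34° − P sin 8.8° = 1409 − 63.8 = 1346 N.
Along incline: P cos 8.8° + μN = W sin 34° → μ = (W sin 34° − P cos 8.8°) / N = 0.4002.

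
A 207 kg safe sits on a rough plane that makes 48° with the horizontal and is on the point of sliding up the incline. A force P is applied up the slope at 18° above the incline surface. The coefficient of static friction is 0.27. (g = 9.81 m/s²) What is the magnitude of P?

On the verge of sliding up the incline, friction equals μN and acts down the slope.
Perpendicular: N + P sin 18° = W cos 48° = 1359 N.
Along incline: P cos 18° = W sin 48° + μN  with W sin 48° = 1509 N.
Solving the pair for P and N: P = 1813 N, N = 798.4 N (and f = μN = 215.6 N).

P ≈ 1810 N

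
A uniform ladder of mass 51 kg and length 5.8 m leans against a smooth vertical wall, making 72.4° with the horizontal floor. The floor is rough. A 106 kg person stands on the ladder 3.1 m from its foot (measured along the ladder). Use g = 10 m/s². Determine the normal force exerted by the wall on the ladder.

Torques about the foot: N_wall · 5.8 sin 72.4° = 51×10×2.9 cos 72.4° + 106×10×3.1 cos 72.4° → N_wall = 260.61 N.

N_wall ≈ 261 N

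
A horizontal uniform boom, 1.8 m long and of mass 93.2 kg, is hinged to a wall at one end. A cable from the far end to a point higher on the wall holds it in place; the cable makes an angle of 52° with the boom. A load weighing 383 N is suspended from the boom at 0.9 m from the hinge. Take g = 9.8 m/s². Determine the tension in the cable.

T ≈ 823 N

Take torques about the hinge: T sin 52° · 1.8 = 93.2×9.8×0.9 + 383×0.9 = 1166.7 N·m.
So T = 1166.7 / (0.7880 × 1.8) = 822.55 N.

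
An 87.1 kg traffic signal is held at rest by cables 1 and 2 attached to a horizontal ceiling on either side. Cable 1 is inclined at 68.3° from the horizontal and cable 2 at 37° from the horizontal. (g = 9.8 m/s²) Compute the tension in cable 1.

T_1 ≈ 707 N

Weight W = 87.1 × 9.8 = 853.6 N acts straight down.
Horizontal: T_1 cos 68.3° = T_2 cos 37°  →  T_2 = 0.463 T_1.
Vertical: T_1 sin 68.3° + T_2 sin 37° = 853.6.
Substituting the horizontal relation into the vertical equation gives 1.208 T_1 = 853.6, so T_1 = 706.7 N.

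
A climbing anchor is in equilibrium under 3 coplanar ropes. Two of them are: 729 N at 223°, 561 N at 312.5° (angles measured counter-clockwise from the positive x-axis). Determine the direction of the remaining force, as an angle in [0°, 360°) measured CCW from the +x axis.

Sum the known components: ΣF_x = -154.2 N, ΣF_y = -910.8 N.
For equilibrium the remaining force must supply (−ΣF_x, −ΣF_y) = (154.2, 910.8) N.
Magnitude = √((154.2)² + (910.8)²) = 923.7 N; direction = atan2(910.8, 154.2) = 80.4°.

θ ≈ 80.4°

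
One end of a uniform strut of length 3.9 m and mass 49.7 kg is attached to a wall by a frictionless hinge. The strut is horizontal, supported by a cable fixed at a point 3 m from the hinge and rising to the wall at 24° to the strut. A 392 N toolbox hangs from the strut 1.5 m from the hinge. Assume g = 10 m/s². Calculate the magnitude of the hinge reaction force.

|H| ≈ 1220 N

Take torques about the hinge: T sin 24° · 3 = 49.7×10×1.95 + 392×1.5 = 1557.2 N·m.
So T = 1557.2 / (0.4067 × 3) = 1276.1 N.
ΣF_x = 0: H_x = T cos 24° = 1165.8 N.
ΣF_y = 0: H_y = (49.7×10 + 392) − T sin 24° = 889 − 519.05 = 369.95 N.
|H| = √(H_x² + H_y²) = √((1165.8)² + (369.95)²) = 1223.1 N.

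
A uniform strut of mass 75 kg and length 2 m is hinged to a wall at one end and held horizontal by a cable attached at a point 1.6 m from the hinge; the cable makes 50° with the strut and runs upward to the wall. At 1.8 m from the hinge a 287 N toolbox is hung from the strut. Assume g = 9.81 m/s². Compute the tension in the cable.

Take torques about the hinge: T sin 50° · 1.6 = 75×9.81×1 + 287×1.8 = 1252.3 N·m.
So T = 1252.3 / (0.7660 × 1.6) = 1021.8 N.

T ≈ 1020 N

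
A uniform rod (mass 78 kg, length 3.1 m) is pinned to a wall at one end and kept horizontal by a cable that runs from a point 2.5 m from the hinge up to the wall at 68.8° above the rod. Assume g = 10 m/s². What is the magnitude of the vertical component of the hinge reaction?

|H_y| ≈ 296 N

Take torques about the hinge: T sin 68.8° · 2.5 = 78×10×1.55 = 1209 N·m.
So T = 1209 / (0.9323 × 2.5) = 518.7 N.
ΣF_y = 0: H_y = (78×10) − T sin 68.8° = 780 − 483.6 = 296.4 N.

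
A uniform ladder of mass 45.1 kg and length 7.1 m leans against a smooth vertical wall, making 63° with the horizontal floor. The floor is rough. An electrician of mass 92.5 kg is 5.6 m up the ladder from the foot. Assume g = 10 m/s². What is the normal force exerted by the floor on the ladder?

N_floor ≈ 1380 N

ΣF_y = 0: N_floor = 45.1×10 + 92.5×10 = 1376 N.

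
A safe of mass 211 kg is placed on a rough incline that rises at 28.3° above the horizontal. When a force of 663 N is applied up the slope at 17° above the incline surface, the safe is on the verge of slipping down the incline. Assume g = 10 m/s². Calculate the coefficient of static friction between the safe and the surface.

On the verge of sliding down the incline, friction is at its maximum μN and acts up the slope.
Perpendicular to incline: N = W cos 28.3° − P sin 17° = 1858 − 193.8 = 1664 N.
Along incline: P cos 17° + μN = W sin 28.3° → μ = (W sin 28.3° − P cos 17°) / N = 0.2201.

μ ≈ 0.220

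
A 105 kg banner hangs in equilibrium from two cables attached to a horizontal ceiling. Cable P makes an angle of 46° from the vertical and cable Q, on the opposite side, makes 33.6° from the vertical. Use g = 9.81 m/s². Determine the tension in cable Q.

Angles from the horizontal: cable P is 90° − 46° = 44°, cable Q is 90° − 33.6° = 56.4°.
Weight W = 105 × 9.81 = 1030 N acts straight down.
Horizontal: T_P cos 44° = T_Q cos 56.4°  →  T_P = 0.7693 T_Q.
Vertical: T_P sin 44° + T_Q sin 56.4° = 1030.
Substituting the horizontal relation into the vertical equation gives 1.367 T_Q = 1030, so T_Q = 753.3 N.

T_Q ≈ 753 N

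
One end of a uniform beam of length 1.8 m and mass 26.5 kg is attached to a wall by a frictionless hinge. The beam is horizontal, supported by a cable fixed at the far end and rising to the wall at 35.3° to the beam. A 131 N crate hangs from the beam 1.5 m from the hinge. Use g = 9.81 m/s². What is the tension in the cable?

Take torques about the hinge: T sin 35.3° · 1.8 = 26.5×9.81×0.9 + 131×1.5 = 430.47 N·m.
So T = 430.47 / (0.5779 × 1.8) = 413.85 N.

T ≈ 414 N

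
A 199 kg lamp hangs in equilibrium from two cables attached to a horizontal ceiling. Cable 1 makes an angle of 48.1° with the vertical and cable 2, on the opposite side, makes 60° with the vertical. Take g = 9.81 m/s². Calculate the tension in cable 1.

T_1 ≈ 1780 N

Angles from the horizontal: cable 1 is 90° − 48.1° = 41.9°, cable 2 is 90° − 60° = 30°.
Weight W = 199 × 9.81 = 1952 N acts straight down.
Horizontal: T_1 cos 41.9° = T_2 cos 30°  →  T_2 = 0.8595 T_1.
Vertical: T_1 sin 41.9° + T_2 sin 30° = 1952.
Substituting the horizontal relation into the vertical equation gives 1.098 T_1 = 1952, so T_1 = 1779 N.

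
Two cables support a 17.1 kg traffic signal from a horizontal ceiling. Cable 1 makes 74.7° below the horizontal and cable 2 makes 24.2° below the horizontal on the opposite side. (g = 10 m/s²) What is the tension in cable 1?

Weight W = 17.1 × 10 = 171 N acts straight down.
Horizontal: T_1 cos 74.7° = T_2 cos 24.2°  →  T_2 = 0.2893 T_1.
Vertical: T_1 sin 74.7° + T_2 sin 24.2° = 171.
Substituting the horizontal relation into the vertical equation gives 1.083 T_1 = 171, so T_1 = 157.9 N.

T_1 ≈ 158 N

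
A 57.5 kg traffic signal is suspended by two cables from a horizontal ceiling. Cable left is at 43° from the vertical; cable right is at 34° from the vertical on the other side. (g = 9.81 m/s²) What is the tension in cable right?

Angles from the horizontal: cable left is 90° − 43° = 47°, cable right is 90° − 34° = 56°.
Weight W = 57.5 × 9.81 = 564.1 N acts straight down.
Horizontal: T_left cos 47° = T_right cos 56°  →  T_left = 0.8199 T_right.
Vertical: T_left sin 47° + T_right sin 56° = 564.1.
Substituting the horizontal relation into the vertical equation gives 1.429 T_right = 564.1, so T_right = 394.8 N.

T_right ≈ 395 N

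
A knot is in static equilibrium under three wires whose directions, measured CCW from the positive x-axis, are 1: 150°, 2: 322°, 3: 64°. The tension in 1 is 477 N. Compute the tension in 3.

T_3 ≈ 67.9 N

Resolve: ΣF_x = 477 cos 150° + T_2 cos 322° + T_3 cos 64° = 0.
        ΣF_y = 477 sin 150° + T_2 sin 322° + T_3 sin 64° = 0.
The known terms sum to (-413.1, 238.5) N, so 0.7880 T_2 + 0.4384 T_3 = 413.1 and -0.6157 T_2 + 0.8988 T_3 = -238.5.
Solving simultaneously: T_2 = 486.5 N, T_3 = 67.87 N.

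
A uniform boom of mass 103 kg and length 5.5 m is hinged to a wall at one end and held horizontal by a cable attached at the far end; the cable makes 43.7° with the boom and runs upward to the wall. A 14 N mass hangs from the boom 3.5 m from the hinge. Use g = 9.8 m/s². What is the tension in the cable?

T ≈ 743 N

Take torques about the hinge: T sin 43.7° · 5.5 = 103×9.8×2.75 + 14×3.5 = 2824.9 N·m.
So T = 2824.9 / (0.6909 × 5.5) = 743.41 N.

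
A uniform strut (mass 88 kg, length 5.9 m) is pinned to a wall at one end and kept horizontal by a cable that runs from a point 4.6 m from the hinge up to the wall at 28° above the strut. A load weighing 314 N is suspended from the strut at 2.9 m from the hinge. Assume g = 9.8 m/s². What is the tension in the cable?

Take torques about the hinge: T sin 28° · 4.6 = 88×9.8×2.95 + 314×2.9 = 3454.7 N·m.
So T = 3454.7 / (0.4695 × 4.6) = 1599.7 N.

T ≈ 1600 N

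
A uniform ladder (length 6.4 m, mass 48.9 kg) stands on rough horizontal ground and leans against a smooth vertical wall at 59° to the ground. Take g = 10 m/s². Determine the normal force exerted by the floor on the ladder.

ΣF_y = 0: N_floor = 48.9×10 = 489 N.

N_floor ≈ 489 N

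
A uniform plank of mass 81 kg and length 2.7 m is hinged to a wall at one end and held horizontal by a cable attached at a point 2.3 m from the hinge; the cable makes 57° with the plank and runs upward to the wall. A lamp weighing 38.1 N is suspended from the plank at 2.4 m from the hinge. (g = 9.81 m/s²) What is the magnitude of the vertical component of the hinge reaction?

Take torques about the hinge: T sin 57° · 2.3 = 81×9.81×1.35 + 38.1×2.4 = 1164.2 N·m.
So T = 1164.2 / (0.8387 × 2.3) = 603.52 N.
ΣF_y = 0: H_y = (81×9.81 + 38.1) − T sin 57° = 832.71 − 506.16 = 326.55 N.

|H_y| ≈ 327 N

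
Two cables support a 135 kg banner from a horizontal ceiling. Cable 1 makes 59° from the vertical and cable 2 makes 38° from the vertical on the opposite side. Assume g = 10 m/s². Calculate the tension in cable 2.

T_2 ≈ 1170 N

Angles from the horizontal: cable 1 is 90° − 59° = 31°, cable 2 is 90° − 38° = 52°.
Weight W = 135 × 10 = 1350 N acts straight down.
Horizontal: T_1 cos 31° = T_2 cos 52°  →  T_1 = 0.7183 T_2.
Vertical: T_1 sin 31° + T_2 sin 52° = 1350.
Substituting the horizontal relation into the vertical equation gives 1.158 T_2 = 1350, so T_2 = 1166 N.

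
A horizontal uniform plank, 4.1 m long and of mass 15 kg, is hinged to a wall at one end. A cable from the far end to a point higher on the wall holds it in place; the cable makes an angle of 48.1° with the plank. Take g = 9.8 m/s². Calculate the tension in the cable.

Take torques about the hinge: T sin 48.1° · 4.1 = 15×9.8×2.05 = 301.35 N·m.
So T = 301.35 / (0.7443 × 4.1) = 98.749 N.

T ≈ 98.7 N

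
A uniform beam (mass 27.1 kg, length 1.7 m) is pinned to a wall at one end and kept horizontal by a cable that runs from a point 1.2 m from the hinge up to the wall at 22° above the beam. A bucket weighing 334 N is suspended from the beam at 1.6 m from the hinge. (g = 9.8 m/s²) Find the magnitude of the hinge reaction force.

Take torques about the hinge: T sin 22° · 1.2 = 27.1×9.8×0.85 + 334×1.6 = 760.14 N·m.
So T = 760.14 / (0.3746 × 1.2) = 1691 N.
ΣF_x = 0: H_x = T cos 22° = 1567.8 N.
ΣF_y = 0: H_y = (27.1×9.8 + 334) − T sin 22° = 599.58 − 633.45 = -33.872 N.
|H| = √(H_x² + H_y²) = √((1567.8)² + (-33.872)²) = 1568.2 N.

|H| ≈ 1570 N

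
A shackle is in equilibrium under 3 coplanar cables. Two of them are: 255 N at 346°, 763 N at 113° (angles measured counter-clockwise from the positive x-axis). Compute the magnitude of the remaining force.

Sum the known components: ΣF_x = -50.7 N, ΣF_y = 640.7 N.
For equilibrium the remaining force must supply (−ΣF_x, −ΣF_y) = (50.7, -640.7) N.
Magnitude = √((50.7)² + (-640.7)²) = 642.7 N; direction = atan2(-640.7, 50.7) = 274.5°.

F ≈ 643 N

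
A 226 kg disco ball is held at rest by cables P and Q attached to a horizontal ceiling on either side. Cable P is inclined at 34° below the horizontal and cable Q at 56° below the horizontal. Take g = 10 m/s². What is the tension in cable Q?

Weight W = 226 × 10 = 2260 N acts straight down.
Horizontal: T_P cos 34° = T_Q cos 56°  →  T_P = 0.6745 T_Q.
Vertical: T_P sin 34° + T_Q sin 56° = 2260.
Substituting the horizontal relation into the vertical equation gives 1.206 T_Q = 2260, so T_Q = 1874 N.

T_Q ≈ 1870 N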